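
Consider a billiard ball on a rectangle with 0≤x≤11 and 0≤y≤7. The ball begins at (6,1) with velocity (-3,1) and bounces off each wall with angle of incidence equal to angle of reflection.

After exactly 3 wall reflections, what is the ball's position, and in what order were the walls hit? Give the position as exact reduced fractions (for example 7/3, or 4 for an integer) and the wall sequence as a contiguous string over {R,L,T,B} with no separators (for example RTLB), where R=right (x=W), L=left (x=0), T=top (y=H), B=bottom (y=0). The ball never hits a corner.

1. t=2 → L at (0,3); v=(3,1)
2. t=11/3 → R at (11,20/3); v=(-3,1)
3. t=1/3 → T at (10,7); v=(-3,-1)

Final position: (10,7)
Wall sequence: LRT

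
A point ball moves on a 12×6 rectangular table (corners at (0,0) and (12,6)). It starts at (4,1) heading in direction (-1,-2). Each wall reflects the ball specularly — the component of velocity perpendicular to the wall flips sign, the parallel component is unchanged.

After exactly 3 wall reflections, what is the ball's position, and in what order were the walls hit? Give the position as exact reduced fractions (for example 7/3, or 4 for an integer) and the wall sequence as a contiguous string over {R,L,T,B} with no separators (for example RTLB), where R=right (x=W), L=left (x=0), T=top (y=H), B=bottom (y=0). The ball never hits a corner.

1. t=1/2 → B at (7/2,0); v=(-1,2)
2. t=3 → T at (1/2,6); v=(-1,-2)
3. t=1/2 → L at (0,5); v=(1,-2)

Final position: (0,5)
Wall sequence: BTL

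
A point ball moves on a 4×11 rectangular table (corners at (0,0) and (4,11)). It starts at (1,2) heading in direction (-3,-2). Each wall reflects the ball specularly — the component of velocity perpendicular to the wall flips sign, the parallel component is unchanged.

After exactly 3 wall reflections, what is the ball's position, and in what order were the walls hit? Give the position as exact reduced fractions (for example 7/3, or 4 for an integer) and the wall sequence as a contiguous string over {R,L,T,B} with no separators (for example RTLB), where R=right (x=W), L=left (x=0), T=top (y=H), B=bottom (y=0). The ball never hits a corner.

Final position: (4,4/3)
Wall sequence: LBR

1. t=1/3 → L at (0,4/3); v=(3,-2)
2. t=2/3 → B at (2,0); v=(3,2)
3. t=2/3 → R at (4,4/3); v=(-3,2)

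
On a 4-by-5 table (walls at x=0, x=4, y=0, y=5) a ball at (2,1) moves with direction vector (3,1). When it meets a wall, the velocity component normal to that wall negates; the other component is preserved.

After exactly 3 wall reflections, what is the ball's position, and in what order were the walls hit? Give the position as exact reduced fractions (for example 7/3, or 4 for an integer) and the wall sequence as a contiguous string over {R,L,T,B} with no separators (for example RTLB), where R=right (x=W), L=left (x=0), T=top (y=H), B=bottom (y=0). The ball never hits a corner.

1. t=2/3 → R at (4,5/3); v=(-3,1)
2. t=4/3 → L at (0,3); v=(3,1)
3. t=4/3 → R at (4,13/3); v=(-3,1)

Final position: (4,13/3)
Wall sequence: RLR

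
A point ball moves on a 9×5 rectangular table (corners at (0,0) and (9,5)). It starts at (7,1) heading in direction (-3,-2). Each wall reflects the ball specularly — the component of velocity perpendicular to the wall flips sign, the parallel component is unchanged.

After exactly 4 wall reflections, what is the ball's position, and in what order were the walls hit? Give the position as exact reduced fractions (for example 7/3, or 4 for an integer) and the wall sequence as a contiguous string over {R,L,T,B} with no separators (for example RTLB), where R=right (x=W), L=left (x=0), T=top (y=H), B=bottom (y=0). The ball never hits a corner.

Final position: (9,1/3)
Wall sequence: BLTR

1. t=1/2 → B at (11/2,0); v=(-3,2)
2. t=11/6 → L at (0,11/3); v=(3,2)
3. t=2/3 → T at (2,5); v=(3,-2)
4. t=7/3 → R at (9,1/3); v=(-3,-2)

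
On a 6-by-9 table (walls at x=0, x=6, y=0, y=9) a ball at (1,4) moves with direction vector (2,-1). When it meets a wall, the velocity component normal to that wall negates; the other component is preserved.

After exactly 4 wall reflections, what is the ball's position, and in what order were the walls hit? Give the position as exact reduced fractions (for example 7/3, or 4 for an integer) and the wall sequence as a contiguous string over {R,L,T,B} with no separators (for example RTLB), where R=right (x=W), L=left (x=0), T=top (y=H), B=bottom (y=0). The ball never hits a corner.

Final position: (6,9/2)
Wall sequence: RBLR

1. t=5/2 → R at (6,3/2); v=(-2,-1)
2. t=3/2 → B at (3,0); v=(-2,1)
3. t=3/2 → L at (0,3/2); v=(2,1)
4. t=3 → R at (6,9/2); v=(-2,1)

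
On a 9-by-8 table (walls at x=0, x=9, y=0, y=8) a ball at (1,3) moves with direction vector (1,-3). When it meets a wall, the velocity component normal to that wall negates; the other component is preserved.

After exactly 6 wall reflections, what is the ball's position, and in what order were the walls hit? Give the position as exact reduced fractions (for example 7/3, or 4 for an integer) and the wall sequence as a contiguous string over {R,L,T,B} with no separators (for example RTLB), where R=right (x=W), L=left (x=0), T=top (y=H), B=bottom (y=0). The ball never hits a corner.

Final position: (16/3,0)
Wall sequence: BTBRTB

1. t=1 → B at (2,0); v=(1,3)
2. t=8/3 → T at (14/3,8); v=(1,-3)
3. t=8/3 → B at (22/3,0); v=(1,3)
4. t=5/3 → R at (9,5); v=(-1,3)
5. t=1 → T at (8,8); v=(-1,-3)
6. t=8/3 → B at (16/3,0); v=(-1,3)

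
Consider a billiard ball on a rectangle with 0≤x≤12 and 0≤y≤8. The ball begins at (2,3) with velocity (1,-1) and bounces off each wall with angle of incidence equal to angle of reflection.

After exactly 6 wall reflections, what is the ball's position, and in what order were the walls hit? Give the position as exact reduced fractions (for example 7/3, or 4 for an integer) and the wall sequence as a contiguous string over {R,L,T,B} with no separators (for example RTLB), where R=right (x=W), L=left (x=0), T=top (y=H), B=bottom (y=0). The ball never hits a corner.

Final position: (5,8)
Wall sequence: BRTBLT

1. t=3 → B at (5,0); v=(1,1)
2. t=7 → R at (12,7); v=(-1,1)
3. t=1 → T at (11,8); v=(-1,-1)
4. t=8 → B at (3,0); v=(-1,1)
5. t=3 → L at (0,3); v=(1,1)
6. t=5 → T at (5,8); v=(1,-1)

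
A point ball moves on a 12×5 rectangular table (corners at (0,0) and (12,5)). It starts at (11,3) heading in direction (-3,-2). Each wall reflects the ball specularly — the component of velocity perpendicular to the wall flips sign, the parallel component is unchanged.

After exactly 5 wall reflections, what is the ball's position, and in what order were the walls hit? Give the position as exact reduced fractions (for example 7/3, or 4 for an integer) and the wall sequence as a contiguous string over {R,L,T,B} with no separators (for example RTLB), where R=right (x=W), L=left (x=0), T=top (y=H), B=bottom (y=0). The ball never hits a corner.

1. t=3/2 → B at (13/2,0); v=(-3,2)
2. t=13/6 → L at (0,13/3); v=(3,2)
3. t=1/3 → T at (1,5); v=(3,-2)
4. t=5/2 → B at (17/2,0); v=(3,2)
5. t=7/6 → R at (12,7/3); v=(-3,2)

Final position: (12,7/3)
Wall sequence: BLTBR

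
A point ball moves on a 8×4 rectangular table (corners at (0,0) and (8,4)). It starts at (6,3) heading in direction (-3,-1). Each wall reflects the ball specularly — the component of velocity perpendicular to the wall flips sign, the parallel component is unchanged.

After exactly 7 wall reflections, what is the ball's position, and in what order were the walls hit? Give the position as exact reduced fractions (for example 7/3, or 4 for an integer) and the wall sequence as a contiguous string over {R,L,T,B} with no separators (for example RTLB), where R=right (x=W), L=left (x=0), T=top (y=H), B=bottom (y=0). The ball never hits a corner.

1. t=2 → L at (0,1); v=(3,-1)
2. t=1 → B at (3,0); v=(3,1)
3. t=5/3 → R at (8,5/3); v=(-3,1)
4. t=7/3 → T at (1,4); v=(-3,-1)
5. t=1/3 → L at (0,11/3); v=(3,-1)
6. t=8/3 → R at (8,1); v=(-3,-1)
7. t=1 → B at (5,0); v=(-3,1)

Final position: (5,0)
Wall sequence: LBRTLRB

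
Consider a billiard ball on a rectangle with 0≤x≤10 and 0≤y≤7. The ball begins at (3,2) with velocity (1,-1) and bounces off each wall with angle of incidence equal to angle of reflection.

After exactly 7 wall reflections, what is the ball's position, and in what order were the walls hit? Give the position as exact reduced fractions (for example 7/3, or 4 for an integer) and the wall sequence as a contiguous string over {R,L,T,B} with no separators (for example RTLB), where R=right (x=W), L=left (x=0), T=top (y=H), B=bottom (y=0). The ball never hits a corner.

Final position: (10,3)
Wall sequence: BRTBLTR

1. t=2 → B at (5,0); v=(1,1)
2. t=5 → R at (10,5); v=(-1,1)
3. t=2 → T at (8,7); v=(-1,-1)
4. t=7 → B at (1,0); v=(-1,1)
5. t=1 → L at (0,1); v=(1,1)
6. t=6 → T at (6,7); v=(1,-1)
7. t=4 → R at (10,3); v=(-1,-1)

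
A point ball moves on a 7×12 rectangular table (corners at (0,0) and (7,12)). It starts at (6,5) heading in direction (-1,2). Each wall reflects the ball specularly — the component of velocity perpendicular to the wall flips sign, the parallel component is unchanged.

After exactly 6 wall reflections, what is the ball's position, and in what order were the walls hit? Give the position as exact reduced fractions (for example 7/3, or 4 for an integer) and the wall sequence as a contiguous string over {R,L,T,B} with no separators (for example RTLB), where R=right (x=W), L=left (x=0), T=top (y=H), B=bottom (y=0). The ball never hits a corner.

Final position: (0,3)
Wall sequence: TLBRTL

1. t=7/2 → T at (5/2,12); v=(-1,-2)
2. t=5/2 → L at (0,7); v=(1,-2)
3. t=7/2 → B at (7/2,0); v=(1,2)
4. t=7/2 → R at (7,7); v=(-1,2)
5. t=5/2 → T at (9/2,12); v=(-1,-2)
6. t=9/2 → L at (0,3); v=(1,-2)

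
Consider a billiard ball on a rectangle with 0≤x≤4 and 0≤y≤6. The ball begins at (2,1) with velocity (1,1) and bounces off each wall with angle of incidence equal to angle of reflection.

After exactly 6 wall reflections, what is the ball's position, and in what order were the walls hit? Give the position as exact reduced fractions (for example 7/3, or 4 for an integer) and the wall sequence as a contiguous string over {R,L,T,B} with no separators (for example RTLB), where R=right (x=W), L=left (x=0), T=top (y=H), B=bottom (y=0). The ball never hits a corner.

1. t=2 → R at (4,3); v=(-1,1)
2. t=3 → T at (1,6); v=(-1,-1)
3. t=1 → L at (0,5); v=(1,-1)
4. t=4 → R at (4,1); v=(-1,-1)
5. t=1 → B at (3,0); v=(-1,1)
6. t=3 → L at (0,3); v=(1,1)

Final position: (0,3)
Wall sequence: RTLRBL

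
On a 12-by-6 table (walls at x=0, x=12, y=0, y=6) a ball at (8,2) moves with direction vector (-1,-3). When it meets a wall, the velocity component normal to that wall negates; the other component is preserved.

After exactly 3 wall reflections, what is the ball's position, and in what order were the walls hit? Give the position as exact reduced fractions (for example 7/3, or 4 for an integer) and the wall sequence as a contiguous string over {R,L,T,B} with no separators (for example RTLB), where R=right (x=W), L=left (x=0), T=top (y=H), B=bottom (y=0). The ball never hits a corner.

Final position: (10/3,0)
Wall sequence: BTB

1. t=2/3 → B at (22/3,0); v=(-1,3)
2. t=2 → T at (16/3,6); v=(-1,-3)
3. t=2 → B at (10/3,0); v=(-1,3)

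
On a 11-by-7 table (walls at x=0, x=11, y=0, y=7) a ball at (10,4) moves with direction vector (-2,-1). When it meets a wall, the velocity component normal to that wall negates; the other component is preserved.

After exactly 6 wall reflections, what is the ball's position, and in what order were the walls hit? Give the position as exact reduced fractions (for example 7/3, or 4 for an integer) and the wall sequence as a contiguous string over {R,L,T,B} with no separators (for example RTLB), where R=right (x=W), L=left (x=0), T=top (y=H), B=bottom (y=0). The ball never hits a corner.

1. t=4 → B at (2,0); v=(-2,1)
2. t=1 → L at (0,1); v=(2,1)
3. t=11/2 → R at (11,13/2); v=(-2,1)
4. t=1/2 → T at (10,7); v=(-2,-1)
5. t=5 → L at (0,2); v=(2,-1)
6. t=2 → B at (4,0); v=(2,1)

Final position: (4,0)
Wall sequence: BLRTLB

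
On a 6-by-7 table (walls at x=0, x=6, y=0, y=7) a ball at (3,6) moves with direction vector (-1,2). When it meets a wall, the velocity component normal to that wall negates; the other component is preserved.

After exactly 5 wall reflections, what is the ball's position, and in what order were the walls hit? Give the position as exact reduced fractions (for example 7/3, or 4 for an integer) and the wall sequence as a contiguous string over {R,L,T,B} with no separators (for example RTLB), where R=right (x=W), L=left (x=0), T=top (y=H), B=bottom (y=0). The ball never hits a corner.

Final position: (6,4)
Wall sequence: TLBTR

1. t=1/2 → T at (5/2,7); v=(-1,-2)
2. t=5/2 → L at (0,2); v=(1,-2)
3. t=1 → B at (1,0); v=(1,2)
4. t=7/2 → T at (9/2,7); v=(1,-2)
5. t=3/2 → R at (6,4); v=(-1,-2)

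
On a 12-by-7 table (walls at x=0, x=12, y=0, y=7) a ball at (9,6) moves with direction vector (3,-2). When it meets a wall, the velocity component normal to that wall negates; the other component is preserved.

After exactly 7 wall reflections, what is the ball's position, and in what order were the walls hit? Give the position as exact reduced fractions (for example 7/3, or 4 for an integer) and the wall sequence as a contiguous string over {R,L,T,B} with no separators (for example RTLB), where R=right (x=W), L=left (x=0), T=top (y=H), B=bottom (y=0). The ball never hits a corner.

1. t=1 → R at (12,4); v=(-3,-2)
2. t=2 → B at (6,0); v=(-3,2)
3. t=2 → L at (0,4); v=(3,2)
4. t=3/2 → T at (9/2,7); v=(3,-2)
5. t=5/2 → R at (12,2); v=(-3,-2)
6. t=1 → B at (9,0); v=(-3,2)
7. t=3 → L at (0,6); v=(3,2)

Final position: (0,6)
Wall sequence: RBLTRBL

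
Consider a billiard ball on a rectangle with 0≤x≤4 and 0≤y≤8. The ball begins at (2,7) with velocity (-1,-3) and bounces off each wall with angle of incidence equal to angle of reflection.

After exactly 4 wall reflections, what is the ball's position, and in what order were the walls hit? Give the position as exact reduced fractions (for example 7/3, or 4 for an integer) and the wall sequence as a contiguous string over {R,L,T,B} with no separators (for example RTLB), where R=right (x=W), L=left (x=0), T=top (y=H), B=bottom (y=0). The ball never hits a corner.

Final position: (4,5)
Wall sequence: LBTR

1. t=2 → L at (0,1); v=(1,-3)
2. t=1/3 → B at (1/3,0); v=(1,3)
3. t=8/3 → T at (3,8); v=(1,-3)
4. t=1 → R at (4,5); v=(-1,-3)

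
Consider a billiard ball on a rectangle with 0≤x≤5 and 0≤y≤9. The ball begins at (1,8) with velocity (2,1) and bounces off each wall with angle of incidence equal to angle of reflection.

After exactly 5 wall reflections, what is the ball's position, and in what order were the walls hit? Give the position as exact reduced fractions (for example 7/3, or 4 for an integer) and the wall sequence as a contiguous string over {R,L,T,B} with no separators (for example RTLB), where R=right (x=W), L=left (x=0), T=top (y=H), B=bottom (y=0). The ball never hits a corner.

Final position: (0,1/2)
Wall sequence: TRLRL

1. t=1 → T at (3,9); v=(2,-1)
2. t=1 → R at (5,8); v=(-2,-1)
3. t=5/2 → L at (0,11/2); v=(2,-1)
4. t=5/2 → R at (5,3); v=(-2,-1)
5. t=5/2 → L at (0,1/2); v=(2,-1)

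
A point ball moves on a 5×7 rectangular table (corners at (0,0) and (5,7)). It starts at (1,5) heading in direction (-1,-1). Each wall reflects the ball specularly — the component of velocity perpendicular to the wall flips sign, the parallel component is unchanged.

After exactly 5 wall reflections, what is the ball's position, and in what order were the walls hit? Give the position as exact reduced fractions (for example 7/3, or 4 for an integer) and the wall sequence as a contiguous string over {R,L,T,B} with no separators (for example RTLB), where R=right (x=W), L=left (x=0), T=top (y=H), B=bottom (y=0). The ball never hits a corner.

1. t=1 → L at (0,4); v=(1,-1)
2. t=4 → B at (4,0); v=(1,1)
3. t=1 → R at (5,1); v=(-1,1)
4. t=5 → L at (0,6); v=(1,1)
5. t=1 → T at (1,7); v=(1,-1)

Final position: (1,7)
Wall sequence: LBRLT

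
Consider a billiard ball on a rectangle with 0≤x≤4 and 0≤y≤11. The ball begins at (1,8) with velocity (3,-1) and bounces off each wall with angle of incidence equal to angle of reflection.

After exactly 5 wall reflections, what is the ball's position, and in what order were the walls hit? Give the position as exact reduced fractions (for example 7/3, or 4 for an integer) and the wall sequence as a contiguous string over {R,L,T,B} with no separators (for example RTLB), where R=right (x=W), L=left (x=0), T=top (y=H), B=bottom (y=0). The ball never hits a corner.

Final position: (4,5/3)
Wall sequence: RLRLR

1. t=1 → R at (4,7); v=(-3,-1)
2. t=4/3 → L at (0,17/3); v=(3,-1)
3. t=4/3 → R at (4,13/3); v=(-3,-1)
4. t=4/3 → L at (0,3); v=(3,-1)
5. t=4/3 → R at (4,5/3); v=(-3,-1)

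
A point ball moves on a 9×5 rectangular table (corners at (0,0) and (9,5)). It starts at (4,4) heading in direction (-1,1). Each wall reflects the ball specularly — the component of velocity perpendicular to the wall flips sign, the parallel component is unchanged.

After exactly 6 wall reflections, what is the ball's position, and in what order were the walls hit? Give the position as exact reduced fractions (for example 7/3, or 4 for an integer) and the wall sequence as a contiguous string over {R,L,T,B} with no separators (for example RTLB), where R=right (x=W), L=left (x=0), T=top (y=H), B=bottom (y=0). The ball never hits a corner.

1. t=1 → T at (3,5); v=(-1,-1)
2. t=3 → L at (0,2); v=(1,-1)
3. t=2 → B at (2,0); v=(1,1)
4. t=5 → T at (7,5); v=(1,-1)
5. t=2 → R at (9,3); v=(-1,-1)
6. t=3 → B at (6,0); v=(-1,1)

Final position: (6,0)
Wall sequence: TLBTRB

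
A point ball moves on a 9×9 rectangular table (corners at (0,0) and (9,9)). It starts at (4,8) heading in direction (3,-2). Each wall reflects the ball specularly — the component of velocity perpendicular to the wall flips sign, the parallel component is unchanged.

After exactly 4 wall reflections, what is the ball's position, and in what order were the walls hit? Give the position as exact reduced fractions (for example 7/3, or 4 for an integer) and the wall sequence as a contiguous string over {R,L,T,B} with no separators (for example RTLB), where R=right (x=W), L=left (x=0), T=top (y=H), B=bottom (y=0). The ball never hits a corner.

Final position: (9,22/3)
Wall sequence: RBLR

1. t=5/3 → R at (9,14/3); v=(-3,-2)
2. t=7/3 → B at (2,0); v=(-3,2)
3. t=2/3 → L at (0,4/3); v=(3,2)
4. t=3 → R at (9,22/3); v=(-3,2)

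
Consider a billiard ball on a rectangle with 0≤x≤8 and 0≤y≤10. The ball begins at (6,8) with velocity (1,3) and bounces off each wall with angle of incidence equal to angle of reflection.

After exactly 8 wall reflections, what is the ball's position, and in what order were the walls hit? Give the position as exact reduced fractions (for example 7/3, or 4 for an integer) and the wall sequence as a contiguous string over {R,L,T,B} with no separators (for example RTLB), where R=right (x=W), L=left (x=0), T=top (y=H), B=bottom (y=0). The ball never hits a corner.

Final position: (22/3,0)
Wall sequence: TRBTLBTB

1. t=2/3 → T at (20/3,10); v=(1,-3)
2. t=4/3 → R at (8,6); v=(-1,-3)
3. t=2 → B at (6,0); v=(-1,3)
4. t=10/3 → T at (8/3,10); v=(-1,-3)
5. t=8/3 → L at (0,2); v=(1,-3)
6. t=2/3 → B at (2/3,0); v=(1,3)
7. t=10/3 → T at (4,10); v=(1,-3)
8. t=10/3 → B at (22/3,0); v=(1,3)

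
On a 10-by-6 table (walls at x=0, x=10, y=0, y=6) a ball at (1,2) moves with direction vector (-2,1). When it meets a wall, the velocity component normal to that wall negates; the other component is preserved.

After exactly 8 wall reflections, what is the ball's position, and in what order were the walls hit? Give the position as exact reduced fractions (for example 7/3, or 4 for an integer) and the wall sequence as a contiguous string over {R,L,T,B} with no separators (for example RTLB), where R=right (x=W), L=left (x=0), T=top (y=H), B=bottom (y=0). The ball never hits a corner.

Final position: (0,3/2)
Wall sequence: LTRBLRTL

1. t=1/2 → L at (0,5/2); v=(2,1)
2. t=7/2 → T at (7,6); v=(2,-1)
3. t=3/2 → R at (10,9/2); v=(-2,-1)
4. t=9/2 → B at (1,0); v=(-2,1)
5. t=1/2 → L at (0,1/2); v=(2,1)
6. t=5 → R at (10,11/2); v=(-2,1)
7. t=1/2 → T at (9,6); v=(-2,-1)
8. t=9/2 → L at (0,3/2); v=(2,-1)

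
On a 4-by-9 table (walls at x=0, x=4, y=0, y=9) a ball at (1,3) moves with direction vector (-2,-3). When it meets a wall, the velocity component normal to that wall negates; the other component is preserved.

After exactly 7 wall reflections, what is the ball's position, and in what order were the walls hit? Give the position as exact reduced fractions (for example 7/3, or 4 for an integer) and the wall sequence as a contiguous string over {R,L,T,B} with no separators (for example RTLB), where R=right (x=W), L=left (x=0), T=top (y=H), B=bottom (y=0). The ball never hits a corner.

1. t=1/2 → L at (0,3/2); v=(2,-3)
2. t=1/2 → B at (1,0); v=(2,3)
3. t=3/2 → R at (4,9/2); v=(-2,3)
4. t=3/2 → T at (1,9); v=(-2,-3)
5. t=1/2 → L at (0,15/2); v=(2,-3)
6. t=2 → R at (4,3/2); v=(-2,-3)
7. t=1/2 → B at (3,0); v=(-2,3)

Final position: (3,0)
Wall sequence: LBRTLRB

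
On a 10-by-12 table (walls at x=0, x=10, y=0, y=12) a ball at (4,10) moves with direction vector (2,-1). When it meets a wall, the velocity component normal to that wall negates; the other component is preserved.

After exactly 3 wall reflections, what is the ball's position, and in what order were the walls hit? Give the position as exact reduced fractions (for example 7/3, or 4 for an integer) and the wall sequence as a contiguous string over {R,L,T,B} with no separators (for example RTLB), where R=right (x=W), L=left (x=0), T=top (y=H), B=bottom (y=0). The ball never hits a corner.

Final position: (4,0)
Wall sequence: RLB

1. t=3 → R at (10,7); v=(-2,-1)
2. t=5 → L at (0,2); v=(2,-1)
3. t=2 → B at (4,0); v=(2,1)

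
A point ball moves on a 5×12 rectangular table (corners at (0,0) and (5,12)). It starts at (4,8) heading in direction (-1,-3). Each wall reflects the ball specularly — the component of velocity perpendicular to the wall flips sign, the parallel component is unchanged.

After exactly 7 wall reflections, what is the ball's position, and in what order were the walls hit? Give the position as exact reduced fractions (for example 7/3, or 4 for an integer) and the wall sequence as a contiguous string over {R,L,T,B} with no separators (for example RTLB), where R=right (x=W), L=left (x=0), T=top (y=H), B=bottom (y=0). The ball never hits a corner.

1. t=8/3 → B at (4/3,0); v=(-1,3)
2. t=4/3 → L at (0,4); v=(1,3)
3. t=8/3 → T at (8/3,12); v=(1,-3)
4. t=7/3 → R at (5,5); v=(-1,-3)
5. t=5/3 → B at (10/3,0); v=(-1,3)
6. t=10/3 → L at (0,10); v=(1,3)
7. t=2/3 → T at (2/3,12); v=(1,-3)

Final position: (2/3,12)
Wall sequence: BLTRBLT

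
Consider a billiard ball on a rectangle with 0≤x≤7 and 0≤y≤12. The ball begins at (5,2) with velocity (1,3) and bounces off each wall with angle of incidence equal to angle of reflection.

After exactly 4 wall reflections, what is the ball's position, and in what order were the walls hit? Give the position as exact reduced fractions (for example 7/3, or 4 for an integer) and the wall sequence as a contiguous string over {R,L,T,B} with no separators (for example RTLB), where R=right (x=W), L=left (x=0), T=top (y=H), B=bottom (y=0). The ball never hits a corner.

1. t=2 → R at (7,8); v=(-1,3)
2. t=4/3 → T at (17/3,12); v=(-1,-3)
3. t=4 → B at (5/3,0); v=(-1,3)
4. t=5/3 → L at (0,5); v=(1,3)

Final position: (0,5)
Wall sequence: RTBL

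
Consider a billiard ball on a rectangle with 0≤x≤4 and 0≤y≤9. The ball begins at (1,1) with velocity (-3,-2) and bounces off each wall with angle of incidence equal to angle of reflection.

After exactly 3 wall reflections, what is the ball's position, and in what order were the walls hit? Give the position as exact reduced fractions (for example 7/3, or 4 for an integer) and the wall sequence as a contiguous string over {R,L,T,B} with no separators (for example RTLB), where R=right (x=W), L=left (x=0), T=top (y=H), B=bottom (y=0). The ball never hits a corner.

1. t=1/3 → L at (0,1/3); v=(3,-2)
2. t=1/6 → B at (1/2,0); v=(3,2)
3. t=7/6 → R at (4,7/3); v=(-3,2)

Final position: (4,7/3)
Wall sequence: LBR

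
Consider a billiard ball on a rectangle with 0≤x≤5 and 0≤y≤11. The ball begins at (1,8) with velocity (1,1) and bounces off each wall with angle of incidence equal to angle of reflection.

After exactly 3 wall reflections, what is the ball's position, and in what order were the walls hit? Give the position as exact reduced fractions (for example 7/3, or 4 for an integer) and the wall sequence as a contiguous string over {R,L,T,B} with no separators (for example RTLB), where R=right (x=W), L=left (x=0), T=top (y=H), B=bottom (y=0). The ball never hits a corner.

Final position: (0,5)
Wall sequence: TRL

1. t=3 → T at (4,11); v=(1,-1)
2. t=1 → R at (5,10); v=(-1,-1)
3. t=5 → L at (0,5); v=(1,-1)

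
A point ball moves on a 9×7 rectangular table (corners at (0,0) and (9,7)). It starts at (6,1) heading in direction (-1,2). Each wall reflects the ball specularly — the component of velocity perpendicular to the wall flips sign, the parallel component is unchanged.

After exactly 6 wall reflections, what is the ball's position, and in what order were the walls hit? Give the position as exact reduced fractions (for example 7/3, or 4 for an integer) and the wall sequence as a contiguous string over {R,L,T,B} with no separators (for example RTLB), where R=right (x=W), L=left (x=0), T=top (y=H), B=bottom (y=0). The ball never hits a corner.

Final position: (9,3)
Wall sequence: TLBTBR

1. t=3 → T at (3,7); v=(-1,-2)
2. t=3 → L at (0,1); v=(1,-2)
3. t=1/2 → B at (1/2,0); v=(1,2)
4. t=7/2 → T at (4,7); v=(1,-2)
5. t=7/2 → B at (15/2,0); v=(1,2)
6. t=3/2 → R at (9,3); v=(-1,2)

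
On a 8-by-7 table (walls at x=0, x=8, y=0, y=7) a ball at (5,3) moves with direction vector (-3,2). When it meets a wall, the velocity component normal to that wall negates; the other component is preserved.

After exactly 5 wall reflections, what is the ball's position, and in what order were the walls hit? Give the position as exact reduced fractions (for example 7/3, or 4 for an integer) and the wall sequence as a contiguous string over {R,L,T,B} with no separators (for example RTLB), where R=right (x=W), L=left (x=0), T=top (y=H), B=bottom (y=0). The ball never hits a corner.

Final position: (0,3)
Wall sequence: LTRBL

1. t=5/3 → L at (0,19/3); v=(3,2)
2. t=1/3 → T at (1,7); v=(3,-2)
3. t=7/3 → R at (8,7/3); v=(-3,-2)
4. t=7/6 → B at (9/2,0); v=(-3,2)
5. t=3/2 → L at (0,3); v=(3,2)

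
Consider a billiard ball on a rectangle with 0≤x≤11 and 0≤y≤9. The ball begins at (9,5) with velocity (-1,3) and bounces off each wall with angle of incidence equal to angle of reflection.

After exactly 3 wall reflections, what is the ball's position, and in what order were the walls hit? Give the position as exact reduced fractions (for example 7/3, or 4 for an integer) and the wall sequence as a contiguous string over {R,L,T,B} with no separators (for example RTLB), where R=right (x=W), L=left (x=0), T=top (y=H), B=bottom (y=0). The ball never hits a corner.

Final position: (5/3,9)
Wall sequence: TBT

1. t=4/3 → T at (23/3,9); v=(-1,-3)
2. t=3 → B at (14/3,0); v=(-1,3)
3. t=3 → T at (5/3,9); v=(-1,-3)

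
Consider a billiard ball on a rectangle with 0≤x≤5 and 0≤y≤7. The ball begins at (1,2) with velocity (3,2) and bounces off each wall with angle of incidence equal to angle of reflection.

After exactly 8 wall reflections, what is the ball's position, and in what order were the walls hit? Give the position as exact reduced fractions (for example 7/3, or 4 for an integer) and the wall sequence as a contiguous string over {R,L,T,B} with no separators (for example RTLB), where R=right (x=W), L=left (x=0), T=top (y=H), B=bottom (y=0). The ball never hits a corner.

1. t=4/3 → R at (5,14/3); v=(-3,2)
2. t=7/6 → T at (3/2,7); v=(-3,-2)
3. t=1/2 → L at (0,6); v=(3,-2)
4. t=5/3 → R at (5,8/3); v=(-3,-2)
5. t=4/3 → B at (1,0); v=(-3,2)
6. t=1/3 → L at (0,2/3); v=(3,2)
7. t=5/3 → R at (5,4); v=(-3,2)
8. t=3/2 → T at (1/2,7); v=(-3,-2)

Final position: (1/2,7)
Wall sequence: RTLRBLRT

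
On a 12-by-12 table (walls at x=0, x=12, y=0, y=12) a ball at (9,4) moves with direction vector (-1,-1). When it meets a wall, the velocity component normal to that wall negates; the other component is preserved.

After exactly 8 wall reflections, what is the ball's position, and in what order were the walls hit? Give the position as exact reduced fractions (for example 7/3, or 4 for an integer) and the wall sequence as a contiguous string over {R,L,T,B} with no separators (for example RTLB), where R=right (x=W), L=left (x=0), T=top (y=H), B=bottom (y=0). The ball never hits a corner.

1. t=4 → B at (5,0); v=(-1,1)
2. t=5 → L at (0,5); v=(1,1)
3. t=7 → T at (7,12); v=(1,-1)
4. t=5 → R at (12,7); v=(-1,-1)
5. t=7 → B at (5,0); v=(-1,1)
6. t=5 → L at (0,5); v=(1,1)
7. t=7 → T at (7,12); v=(1,-1)
8. t=5 → R at (12,7); v=(-1,-1)

Final position: (12,7)
Wall sequence: BLTRBLTR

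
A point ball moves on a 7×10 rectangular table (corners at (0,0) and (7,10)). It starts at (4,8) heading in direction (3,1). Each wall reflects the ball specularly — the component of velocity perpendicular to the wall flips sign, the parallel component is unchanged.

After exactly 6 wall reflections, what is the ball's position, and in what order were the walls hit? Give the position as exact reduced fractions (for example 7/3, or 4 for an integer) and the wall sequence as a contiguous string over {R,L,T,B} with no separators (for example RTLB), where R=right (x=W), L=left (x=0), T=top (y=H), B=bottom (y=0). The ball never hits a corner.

1. t=1 → R at (7,9); v=(-3,1)
2. t=1 → T at (4,10); v=(-3,-1)
3. t=4/3 → L at (0,26/3); v=(3,-1)
4. t=7/3 → R at (7,19/3); v=(-3,-1)
5. t=7/3 → L at (0,4); v=(3,-1)
6. t=7/3 → R at (7,5/3); v=(-3,-1)

Final position: (7,5/3)
Wall sequence: RTLRLR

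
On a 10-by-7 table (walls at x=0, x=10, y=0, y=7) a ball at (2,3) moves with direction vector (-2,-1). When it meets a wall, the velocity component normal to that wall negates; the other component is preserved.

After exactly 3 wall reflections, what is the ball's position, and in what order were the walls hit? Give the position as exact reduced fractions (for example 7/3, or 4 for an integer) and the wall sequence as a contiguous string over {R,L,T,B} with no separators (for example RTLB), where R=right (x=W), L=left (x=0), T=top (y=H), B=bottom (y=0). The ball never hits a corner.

1. t=1 → L at (0,2); v=(2,-1)
2. t=2 → B at (4,0); v=(2,1)
3. t=3 → R at (10,3); v=(-2,1)

Final position: (10,3)
Wall sequence: LBR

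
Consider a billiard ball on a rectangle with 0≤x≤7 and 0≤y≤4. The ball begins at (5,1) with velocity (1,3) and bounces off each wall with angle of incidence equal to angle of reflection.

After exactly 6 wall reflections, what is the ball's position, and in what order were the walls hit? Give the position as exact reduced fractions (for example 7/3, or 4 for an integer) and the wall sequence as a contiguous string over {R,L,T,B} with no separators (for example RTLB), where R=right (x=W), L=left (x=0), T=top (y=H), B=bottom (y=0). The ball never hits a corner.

Final position: (8/3,4)
Wall sequence: TRBTBT

1. t=1 → T at (6,4); v=(1,-3)
2. t=1 → R at (7,1); v=(-1,-3)
3. t=1/3 → B at (20/3,0); v=(-1,3)
4. t=4/3 → T at (16/3,4); v=(-1,-3)
5. t=4/3 → B at (4,0); v=(-1,3)
6. t=4/3 → T at (8/3,4); v=(-1,-3)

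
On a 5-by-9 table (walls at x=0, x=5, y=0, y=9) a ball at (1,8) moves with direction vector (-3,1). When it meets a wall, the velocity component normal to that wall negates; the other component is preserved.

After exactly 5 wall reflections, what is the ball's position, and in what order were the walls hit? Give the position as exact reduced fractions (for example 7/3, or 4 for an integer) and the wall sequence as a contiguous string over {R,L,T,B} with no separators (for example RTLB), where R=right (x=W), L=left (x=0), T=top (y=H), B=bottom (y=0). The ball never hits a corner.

Final position: (5,14/3)
Wall sequence: LTRLR

1. t=1/3 → L at (0,25/3); v=(3,1)
2. t=2/3 → T at (2,9); v=(3,-1)
3. t=1 → R at (5,8); v=(-3,-1)
4. t=5/3 → L at (0,19/3); v=(3,-1)
5. t=5/3 → R at (5,14/3); v=(-3,-1)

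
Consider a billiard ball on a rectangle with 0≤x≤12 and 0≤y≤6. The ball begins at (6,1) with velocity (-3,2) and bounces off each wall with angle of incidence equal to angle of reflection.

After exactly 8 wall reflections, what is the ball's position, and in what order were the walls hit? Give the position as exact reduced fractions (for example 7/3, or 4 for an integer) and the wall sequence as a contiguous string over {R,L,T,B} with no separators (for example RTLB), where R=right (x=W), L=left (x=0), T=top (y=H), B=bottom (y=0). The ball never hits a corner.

Final position: (12,5)
Wall sequence: LTBRTLBR

1. t=2 → L at (0,5); v=(3,2)
2. t=1/2 → T at (3/2,6); v=(3,-2)
3. t=3 → B at (21/2,0); v=(3,2)
4. t=1/2 → R at (12,1); v=(-3,2)
5. t=5/2 → T at (9/2,6); v=(-3,-2)
6. t=3/2 → L at (0,3); v=(3,-2)
7. t=3/2 → B at (9/2,0); v=(3,2)
8. t=5/2 → R at (12,5); v=(-3,2)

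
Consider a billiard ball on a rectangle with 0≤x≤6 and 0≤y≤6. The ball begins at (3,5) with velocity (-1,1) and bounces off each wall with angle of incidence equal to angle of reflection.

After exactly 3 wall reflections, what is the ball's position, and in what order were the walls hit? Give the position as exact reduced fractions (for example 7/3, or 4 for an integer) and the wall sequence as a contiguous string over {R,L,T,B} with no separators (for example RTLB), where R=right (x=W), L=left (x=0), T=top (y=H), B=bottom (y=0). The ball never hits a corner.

1. t=1 → T at (2,6); v=(-1,-1)
2. t=2 → L at (0,4); v=(1,-1)
3. t=4 → B at (4,0); v=(1,1)

Final position: (4,0)
Wall sequence: TLB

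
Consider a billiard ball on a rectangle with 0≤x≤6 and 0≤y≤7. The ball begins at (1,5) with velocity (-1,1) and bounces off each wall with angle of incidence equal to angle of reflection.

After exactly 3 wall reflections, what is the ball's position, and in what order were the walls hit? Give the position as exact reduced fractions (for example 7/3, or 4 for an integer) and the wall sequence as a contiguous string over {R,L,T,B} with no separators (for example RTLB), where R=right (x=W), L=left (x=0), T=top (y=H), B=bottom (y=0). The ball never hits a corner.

Final position: (6,2)
Wall sequence: LTR

1. t=1 → L at (0,6); v=(1,1)
2. t=1 → T at (1,7); v=(1,-1)
3. t=5 → R at (6,2); v=(-1,-1)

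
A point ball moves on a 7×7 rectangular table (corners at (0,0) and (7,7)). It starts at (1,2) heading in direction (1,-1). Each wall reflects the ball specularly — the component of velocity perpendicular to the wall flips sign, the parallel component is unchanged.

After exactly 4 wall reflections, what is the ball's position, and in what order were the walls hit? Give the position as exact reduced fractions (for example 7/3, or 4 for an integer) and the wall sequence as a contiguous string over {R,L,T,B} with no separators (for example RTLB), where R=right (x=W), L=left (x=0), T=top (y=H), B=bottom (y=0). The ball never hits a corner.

Final position: (0,3)
Wall sequence: BRTL

1. t=2 → B at (3,0); v=(1,1)
2. t=4 → R at (7,4); v=(-1,1)
3. t=3 → T at (4,7); v=(-1,-1)
4. t=4 → L at (0,3); v=(1,-1)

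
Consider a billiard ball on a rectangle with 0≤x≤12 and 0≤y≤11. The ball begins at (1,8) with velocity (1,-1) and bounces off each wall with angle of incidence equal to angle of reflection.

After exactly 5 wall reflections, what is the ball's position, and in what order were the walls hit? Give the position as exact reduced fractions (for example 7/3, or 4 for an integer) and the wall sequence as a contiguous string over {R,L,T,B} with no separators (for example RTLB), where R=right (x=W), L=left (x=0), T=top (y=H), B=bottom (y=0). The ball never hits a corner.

Final position: (7,0)
Wall sequence: BRTLB

1. t=8 → B at (9,0); v=(1,1)
2. t=3 → R at (12,3); v=(-1,1)
3. t=8 → T at (4,11); v=(-1,-1)
4. t=4 → L at (0,7); v=(1,-1)
5. t=7 → B at (7,0); v=(1,1)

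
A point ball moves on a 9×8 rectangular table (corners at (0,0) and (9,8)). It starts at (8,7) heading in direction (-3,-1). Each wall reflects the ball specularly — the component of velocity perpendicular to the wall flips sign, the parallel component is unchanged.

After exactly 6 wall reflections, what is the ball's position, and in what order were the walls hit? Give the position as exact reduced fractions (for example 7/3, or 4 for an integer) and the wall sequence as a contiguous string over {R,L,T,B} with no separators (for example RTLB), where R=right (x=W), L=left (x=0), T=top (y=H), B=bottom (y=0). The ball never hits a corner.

1. t=8/3 → L at (0,13/3); v=(3,-1)
2. t=3 → R at (9,4/3); v=(-3,-1)
3. t=4/3 → B at (5,0); v=(-3,1)
4. t=5/3 → L at (0,5/3); v=(3,1)
5. t=3 → R at (9,14/3); v=(-3,1)
6. t=3 → L at (0,23/3); v=(3,1)

Final position: (0,23/3)
Wall sequence: LRBLRL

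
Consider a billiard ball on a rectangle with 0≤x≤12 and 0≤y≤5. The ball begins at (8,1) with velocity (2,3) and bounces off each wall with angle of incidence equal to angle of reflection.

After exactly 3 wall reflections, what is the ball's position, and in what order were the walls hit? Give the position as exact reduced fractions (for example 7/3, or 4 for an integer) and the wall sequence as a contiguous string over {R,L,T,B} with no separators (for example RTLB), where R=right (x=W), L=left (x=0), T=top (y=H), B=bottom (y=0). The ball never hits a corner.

Final position: (10,0)
Wall sequence: TRB

1. t=4/3 → T at (32/3,5); v=(2,-3)
2. t=2/3 → R at (12,3); v=(-2,-3)
3. t=1 → B at (10,0); v=(-2,3)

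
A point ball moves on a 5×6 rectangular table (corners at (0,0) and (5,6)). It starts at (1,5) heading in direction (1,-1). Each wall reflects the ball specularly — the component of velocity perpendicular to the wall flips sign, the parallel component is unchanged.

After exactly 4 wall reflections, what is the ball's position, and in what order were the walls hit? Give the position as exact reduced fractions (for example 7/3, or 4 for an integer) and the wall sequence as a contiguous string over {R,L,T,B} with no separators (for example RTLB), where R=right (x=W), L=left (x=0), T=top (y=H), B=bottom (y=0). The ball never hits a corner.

Final position: (2,6)
Wall sequence: RBLT

1. t=4 → R at (5,1); v=(-1,-1)
2. t=1 → B at (4,0); v=(-1,1)
3. t=4 → L at (0,4); v=(1,1)
4. t=2 → T at (2,6); v=(1,-1)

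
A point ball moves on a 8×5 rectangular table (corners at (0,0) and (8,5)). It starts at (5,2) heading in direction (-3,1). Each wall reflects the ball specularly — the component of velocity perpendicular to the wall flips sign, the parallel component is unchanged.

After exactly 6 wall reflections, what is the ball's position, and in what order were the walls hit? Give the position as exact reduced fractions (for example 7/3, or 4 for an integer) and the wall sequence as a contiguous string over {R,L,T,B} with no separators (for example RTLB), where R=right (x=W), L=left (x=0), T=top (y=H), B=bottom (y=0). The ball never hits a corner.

Final position: (8,5/3)
Wall sequence: LTRLBR

1. t=5/3 → L at (0,11/3); v=(3,1)
2. t=4/3 → T at (4,5); v=(3,-1)
3. t=4/3 → R at (8,11/3); v=(-3,-1)
4. t=8/3 → L at (0,1); v=(3,-1)
5. t=1 → B at (3,0); v=(3,1)
6. t=5/3 → R at (8,5/3); v=(-3,1)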